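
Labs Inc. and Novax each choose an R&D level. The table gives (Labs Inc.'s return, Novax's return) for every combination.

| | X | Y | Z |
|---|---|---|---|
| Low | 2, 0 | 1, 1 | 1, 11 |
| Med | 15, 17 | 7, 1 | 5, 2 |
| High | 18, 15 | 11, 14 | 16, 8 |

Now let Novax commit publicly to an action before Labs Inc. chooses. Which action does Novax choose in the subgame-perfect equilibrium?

Solve by backward induction (Novax leads).
- X → Labs Inc. plays High (best of 2, 15, 18); Novax gets 15.
- Y → Labs Inc. plays High (best of 1, 7, 11); Novax gets 14.
- Z → Labs Inc. plays High (best of 1, 5, 16); Novax gets 8.
Novax's induced payoffs are 15, 14, 8, so Novax commits to X. Subgame-perfect outcome: (High, X) with payoffs (18, 15).

X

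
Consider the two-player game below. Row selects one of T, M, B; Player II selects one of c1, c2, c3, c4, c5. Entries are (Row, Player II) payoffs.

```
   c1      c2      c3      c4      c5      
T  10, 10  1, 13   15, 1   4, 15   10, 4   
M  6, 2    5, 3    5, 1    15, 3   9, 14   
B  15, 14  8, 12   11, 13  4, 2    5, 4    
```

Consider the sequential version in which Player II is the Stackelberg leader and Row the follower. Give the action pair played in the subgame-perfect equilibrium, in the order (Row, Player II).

(B, c1)

Solve by backward induction (Player II leads).
- c1: BR = B, leader payoff 14.
- c2: BR = B, leader payoff 12.
- c3: BR = T, leader payoff 1.
- c4: BR = M, leader payoff 3.
- c5: BR = T, leader payoff 4.
Player II's induced payoffs are 14, 12, 1, 3, 4, so Player II commits to c1. Subgame-perfect outcome: (B, c1) with payoffs (15, 14).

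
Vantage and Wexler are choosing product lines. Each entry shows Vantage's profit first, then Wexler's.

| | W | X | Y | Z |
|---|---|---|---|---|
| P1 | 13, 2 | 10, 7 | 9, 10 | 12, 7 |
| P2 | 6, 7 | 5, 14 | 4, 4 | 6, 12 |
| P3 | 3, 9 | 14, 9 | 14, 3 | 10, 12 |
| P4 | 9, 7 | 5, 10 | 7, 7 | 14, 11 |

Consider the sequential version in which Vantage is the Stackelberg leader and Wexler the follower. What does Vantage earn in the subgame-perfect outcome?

Solve by backward induction (Vantage leads).
- P1: Wexler compares 2, 7, 10, 7 and picks Y; Vantage would get 9.
- P2: Wexler compares 7, 14, 4, 12 and picks X; Vantage would get 5.
- P3: Wexler compares 9, 9, 3, 12 and picks Z; Vantage would get 10.
- P4: Wexler compares 7, 10, 7, 11 and picks Z; Vantage would get 14.
Maximizing over 9, 5, 10, 14, Vantage chooses P4. Subgame-perfect outcome: (P4, Z) with payoffs (14, 11).

14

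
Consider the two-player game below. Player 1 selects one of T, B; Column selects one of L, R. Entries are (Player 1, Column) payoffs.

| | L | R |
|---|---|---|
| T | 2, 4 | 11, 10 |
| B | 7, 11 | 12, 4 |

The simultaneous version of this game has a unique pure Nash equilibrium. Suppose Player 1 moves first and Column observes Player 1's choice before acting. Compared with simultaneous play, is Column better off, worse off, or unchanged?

Solve by backward induction (Player 1 leads).
- T → Column plays R (best of 4, 10); Player 1 gets 11.
- B → Column plays L (best of 11, 4); Player 1 gets 7.
Among 11, 7, the best is 11 at T. Subgame-perfect outcome: (T, R) with payoffs (11, 10).
Now find the simultaneous Nash equilibrium.
Player 1's best replies: L→B; R→B.
Column's best replies: T→R; B→L.
The unique mutual best reply is (B, L), giving (7, 11).
Column earns 10 sequentially versus 11 at the Nash outcome: worse off.

worse off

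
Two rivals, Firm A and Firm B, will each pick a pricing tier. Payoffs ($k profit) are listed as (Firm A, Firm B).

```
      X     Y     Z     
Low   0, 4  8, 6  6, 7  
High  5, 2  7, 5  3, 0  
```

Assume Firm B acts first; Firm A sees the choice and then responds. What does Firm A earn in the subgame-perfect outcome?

6

Solve by backward induction (Firm B leads).
- X: BR = High, leader payoff 2.
- Y: BR = Low, leader payoff 6.
- Z: BR = Low, leader payoff 7.
Maximizing over 2, 6, 7, Firm B chooses Z. Subgame-perfect outcome: (Low, Z) with payoffs (6, 7).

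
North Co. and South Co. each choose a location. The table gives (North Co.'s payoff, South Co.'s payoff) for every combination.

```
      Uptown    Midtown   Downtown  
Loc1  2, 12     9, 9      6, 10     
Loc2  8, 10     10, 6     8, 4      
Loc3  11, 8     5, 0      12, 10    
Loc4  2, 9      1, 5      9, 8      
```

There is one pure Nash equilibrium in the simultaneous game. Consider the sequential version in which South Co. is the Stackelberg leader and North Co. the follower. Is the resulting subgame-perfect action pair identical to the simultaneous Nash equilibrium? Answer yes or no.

Backward induction with South Co. moving first.
- Uptown → North Co. plays Loc3 (best of 2, 8, 11, 2); South Co. gets 8.
- Midtown → North Co. plays Loc2 (best of 9, 10, 5, 1); South Co. gets 6.
- Downtown → North Co. plays Loc3 (best of 6, 8, 12, 9); South Co. gets 10.
Among 8, 6, 10, the best is 10 at Downtown. Subgame-perfect outcome: (Loc3, Downtown) with payoffs (12, 10).
For the simultaneous game, intersect best replies.
North Co.'s best replies: Uptown→Loc3; Midtown→Loc2; Downtown→Loc3.
South Co.'s best replies: Loc1→Uptown; Loc2→Uptown; Loc3→Downtown; Loc4→Uptown.
The unique mutual best reply is (Loc3, Downtown), giving (12, 10).
Sequential outcome (Loc3, Downtown) coincides with the Nash profile (Loc3, Downtown).

yes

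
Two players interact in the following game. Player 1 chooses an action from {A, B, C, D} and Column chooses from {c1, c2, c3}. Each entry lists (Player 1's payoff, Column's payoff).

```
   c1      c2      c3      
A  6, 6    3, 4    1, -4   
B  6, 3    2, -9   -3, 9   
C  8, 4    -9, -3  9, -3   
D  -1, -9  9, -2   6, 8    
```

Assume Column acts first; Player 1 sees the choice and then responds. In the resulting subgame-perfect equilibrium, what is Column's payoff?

4

Work backward from Player 1's decision.
- c1 → Player 1 plays C (best of 6, 6, 8, -1); Column gets 4.
- c2 → Player 1 plays D (best of 3, 2, -9, 9); Column gets -2.
- c3 → Player 1 plays C (best of 1, -3, 9, 6); Column gets -3.
Column's induced payoffs are 4, -2, -3, so Column commits to c1. Subgame-perfect outcome: (C, c1) with payoffs (8, 4).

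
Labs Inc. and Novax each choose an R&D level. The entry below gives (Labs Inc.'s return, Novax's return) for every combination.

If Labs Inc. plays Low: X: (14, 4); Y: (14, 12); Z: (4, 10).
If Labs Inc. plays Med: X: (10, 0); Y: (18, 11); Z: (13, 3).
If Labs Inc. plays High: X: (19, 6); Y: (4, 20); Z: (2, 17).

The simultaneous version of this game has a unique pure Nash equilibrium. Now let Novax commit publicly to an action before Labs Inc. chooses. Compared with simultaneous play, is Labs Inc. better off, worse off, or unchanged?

Solve by backward induction (Novax leads).
- X: Labs Inc. compares 14, 10, 19 and picks High; Novax would get 6.
- Y: Labs Inc. compares 14, 18, 4 and picks Med; Novax would get 11.
- Z: Labs Inc. compares 4, 13, 2 and picks Med; Novax would get 3.
Among 6, 11, 3, the best is 11 at Y. Subgame-perfect outcome: (Med, Y) with payoffs (18, 11).
For the simultaneous game, intersect best replies.
Labs Inc.'s best replies: X→High; Y→Med; Z→Med.
Novax's best replies: Low→Y; Med→Y; High→Y.
The unique mutual best reply is (Med, Y), giving (18, 11).
Labs Inc. earns 18 sequentially versus 18 at the Nash outcome: unchanged.

unchanged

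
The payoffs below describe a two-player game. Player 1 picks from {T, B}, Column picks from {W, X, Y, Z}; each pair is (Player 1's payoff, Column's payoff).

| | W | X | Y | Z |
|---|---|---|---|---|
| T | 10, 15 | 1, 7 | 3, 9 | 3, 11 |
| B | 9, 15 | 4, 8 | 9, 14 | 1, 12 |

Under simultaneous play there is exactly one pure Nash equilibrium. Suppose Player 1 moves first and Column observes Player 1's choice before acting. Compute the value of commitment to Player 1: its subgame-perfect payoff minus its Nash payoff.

0

Backward induction with Player 1 moving first.
- T: Column compares 15, 7, 9, 11 and picks W; Player 1 would get 10.
- B: Column compares 15, 8, 14, 12 and picks W; Player 1 would get 9.
Player 1's induced payoffs are 10, 9, so Player 1 commits to T. Subgame-perfect outcome: (T, W) with payoffs (10, 15).
Under simultaneous play:
Player 1's best replies: W→T; X→B; Y→B; Z→T.
Column's best replies: T→W; B→W.
The unique mutual best reply is (T, W), giving (10, 15).
Player 1's commitment gain: 10 − 10 = 0.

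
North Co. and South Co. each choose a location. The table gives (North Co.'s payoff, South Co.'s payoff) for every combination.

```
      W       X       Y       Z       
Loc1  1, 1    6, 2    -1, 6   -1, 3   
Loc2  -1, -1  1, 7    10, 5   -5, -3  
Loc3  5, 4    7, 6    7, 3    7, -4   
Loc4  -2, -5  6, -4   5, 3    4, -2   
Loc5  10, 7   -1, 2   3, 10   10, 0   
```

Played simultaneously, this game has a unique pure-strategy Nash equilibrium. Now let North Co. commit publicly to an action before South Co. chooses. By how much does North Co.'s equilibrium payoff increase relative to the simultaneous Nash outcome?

0

Solve by backward induction (North Co. leads).
- Loc1: South Co. compares 1, 2, 6, 3 and picks Y; North Co. would get -1.
- Loc2: South Co. compares -1, 7, 5, -3 and picks X; North Co. would get 1.
- Loc3: South Co. compares 4, 6, 3, -4 and picks X; North Co. would get 7.
- Loc4: South Co. compares -5, -4, 3, -2 and picks Y; North Co. would get 5.
- Loc5: South Co. compares 7, 2, 10, 0 and picks Y; North Co. would get 3.
Maximizing over -1, 1, 7, 5, 3, North Co. chooses Loc3. Subgame-perfect outcome: (Loc3, X) with payoffs (7, 6).
Now find the simultaneous Nash equilibrium.
North Co.'s best replies: W→Loc5; X→Loc3; Y→Loc2; Z→Loc5.
South Co.'s best replies: Loc1→Y; Loc2→X; Loc3→X; Loc4→Y; Loc5→Y.
Only (Loc3, X) has each player best-responding; Nash payoffs (7, 6).
North Co.'s commitment gain: 7 − 7 = 0.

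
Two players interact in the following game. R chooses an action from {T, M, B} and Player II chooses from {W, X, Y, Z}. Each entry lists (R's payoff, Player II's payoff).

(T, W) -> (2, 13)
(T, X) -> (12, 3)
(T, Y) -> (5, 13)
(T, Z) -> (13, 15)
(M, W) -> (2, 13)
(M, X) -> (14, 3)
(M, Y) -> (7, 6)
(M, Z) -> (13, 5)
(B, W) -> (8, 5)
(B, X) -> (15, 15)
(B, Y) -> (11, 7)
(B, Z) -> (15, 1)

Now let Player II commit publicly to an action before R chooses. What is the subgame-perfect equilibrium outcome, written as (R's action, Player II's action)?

(B, X)

Backward induction with Player II moving first.
- W: BR = B, leader payoff 5.
- X: BR = B, leader payoff 15.
- Y: BR = B, leader payoff 7.
- Z: BR = B, leader payoff 1.
Maximizing over 5, 15, 7, 1, Player II chooses X. Subgame-perfect outcome: (B, X) with payoffs (15, 15).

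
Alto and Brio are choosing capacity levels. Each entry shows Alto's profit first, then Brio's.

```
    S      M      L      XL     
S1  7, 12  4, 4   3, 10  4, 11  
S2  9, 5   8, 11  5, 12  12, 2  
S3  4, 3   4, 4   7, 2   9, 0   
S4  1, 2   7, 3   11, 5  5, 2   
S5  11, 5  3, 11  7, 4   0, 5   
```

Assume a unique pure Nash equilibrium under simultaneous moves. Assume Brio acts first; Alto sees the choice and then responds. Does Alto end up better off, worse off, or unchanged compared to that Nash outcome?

worse off

Work backward from Alto's decision.
- S → Alto plays S5 (best of 7, 9, 4, 1, 11); Brio gets 5.
- M → Alto plays S2 (best of 4, 8, 4, 7, 3); Brio gets 11.
- L → Alto plays S4 (best of 3, 5, 7, 11, 7); Brio gets 5.
- XL → Alto plays S2 (best of 4, 12, 9, 5, 0); Brio gets 2.
Brio's induced payoffs are 5, 11, 5, 2, so Brio commits to M. Subgame-perfect outcome: (S2, M) with payoffs (8, 11).
Under simultaneous play:
Alto's best replies: S→S5; M→S2; L→S4; XL→S2.
Brio's best replies: S1→S; S2→L; S3→M; S4→L; S5→M.
Only (S4, L) has each player best-responding; Nash payoffs (11, 5).
Alto earns 8 sequentially versus 11 at the Nash outcome: worse off.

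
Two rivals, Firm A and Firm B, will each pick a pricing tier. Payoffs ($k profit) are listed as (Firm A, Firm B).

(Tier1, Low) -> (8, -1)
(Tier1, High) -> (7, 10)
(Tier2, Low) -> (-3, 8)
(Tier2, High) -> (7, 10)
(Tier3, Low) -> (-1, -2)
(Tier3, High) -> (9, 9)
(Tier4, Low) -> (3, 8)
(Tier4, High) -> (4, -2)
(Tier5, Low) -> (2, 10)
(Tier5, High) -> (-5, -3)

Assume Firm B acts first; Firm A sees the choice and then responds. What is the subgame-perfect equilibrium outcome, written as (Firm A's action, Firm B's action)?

Work backward from Firm A's decision.
- Low → Firm A plays Tier1 (best of 8, -3, -1, 3, 2); Firm B gets -1.
- High → Firm A plays Tier3 (best of 7, 7, 9, 4, -5); Firm B gets 9.
Among -1, 9, the best is 9 at High. Subgame-perfect outcome: (Tier3, High) with payoffs (9, 9).

(Tier3, High)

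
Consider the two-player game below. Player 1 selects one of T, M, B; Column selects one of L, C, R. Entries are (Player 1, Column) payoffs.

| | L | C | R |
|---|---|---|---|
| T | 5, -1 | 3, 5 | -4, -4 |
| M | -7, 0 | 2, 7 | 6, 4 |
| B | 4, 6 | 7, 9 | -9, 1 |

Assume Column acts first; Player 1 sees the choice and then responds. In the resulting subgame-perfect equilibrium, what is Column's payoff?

Solve by backward induction (Column leads).
- L: BR = T, leader payoff -1.
- C: BR = B, leader payoff 9.
- R: BR = M, leader payoff 4.
Maximizing over -1, 9, 4, Column chooses C. Subgame-perfect outcome: (B, C) with payoffs (7, 9).

9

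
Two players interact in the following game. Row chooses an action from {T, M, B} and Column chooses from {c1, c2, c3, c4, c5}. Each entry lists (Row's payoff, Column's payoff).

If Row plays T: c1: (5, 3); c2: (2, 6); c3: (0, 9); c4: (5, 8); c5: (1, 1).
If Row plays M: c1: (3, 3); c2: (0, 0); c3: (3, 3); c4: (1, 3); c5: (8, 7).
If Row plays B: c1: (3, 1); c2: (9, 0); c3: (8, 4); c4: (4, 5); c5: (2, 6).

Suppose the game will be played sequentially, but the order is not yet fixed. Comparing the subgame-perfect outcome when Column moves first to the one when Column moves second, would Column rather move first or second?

If Row leads: Column's best replies are T→c3, M→c5, B→c5; Row's induced payoffs 0, 8, 2; outcome (M, c5), payoffs (8, 7).
If Column leads: Row's best replies are c1→T, c2→B, c3→B, c4→T, c5→M; Column's induced payoffs 3, 0, 4, 8, 7; outcome (T, c4), payoffs (5, 8).
Column gets 8 moving first and 7 moving second, so Column prefers to move first.

first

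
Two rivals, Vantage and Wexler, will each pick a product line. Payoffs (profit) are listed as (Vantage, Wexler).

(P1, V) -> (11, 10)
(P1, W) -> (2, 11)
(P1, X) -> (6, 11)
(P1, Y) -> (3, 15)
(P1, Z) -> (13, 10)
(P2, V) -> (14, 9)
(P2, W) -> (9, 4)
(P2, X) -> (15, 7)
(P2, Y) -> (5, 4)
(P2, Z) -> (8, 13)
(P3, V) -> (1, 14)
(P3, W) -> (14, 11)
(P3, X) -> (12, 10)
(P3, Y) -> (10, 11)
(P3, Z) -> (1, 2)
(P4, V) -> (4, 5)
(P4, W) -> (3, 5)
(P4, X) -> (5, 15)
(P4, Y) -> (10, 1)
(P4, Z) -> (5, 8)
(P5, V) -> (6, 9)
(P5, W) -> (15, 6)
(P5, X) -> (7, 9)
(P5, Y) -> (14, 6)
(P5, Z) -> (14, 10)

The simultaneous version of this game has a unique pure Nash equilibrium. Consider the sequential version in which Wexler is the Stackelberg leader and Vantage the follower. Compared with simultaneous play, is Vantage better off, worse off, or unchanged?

unchanged

Solve by backward induction (Wexler leads).
- V → Vantage plays P2 (best of 11, 14, 1, 4, 6); Wexler gets 9.
- W → Vantage plays P5 (best of 2, 9, 14, 3, 15); Wexler gets 6.
- X → Vantage plays P2 (best of 6, 15, 12, 5, 7); Wexler gets 7.
- Y → Vantage plays P5 (best of 3, 5, 10, 10, 14); Wexler gets 6.
- Z → Vantage plays P5 (best of 13, 8, 1, 5, 14); Wexler gets 10.
Maximizing over 9, 6, 7, 6, 10, Wexler chooses Z. Subgame-perfect outcome: (P5, Z) with payoffs (14, 10).
Under simultaneous play:
Vantage's best replies: V→P2; W→P5; X→P2; Y→P5; Z→P5.
Wexler's best replies: P1→Y; P2→Z; P3→V; P4→X; P5→Z.
The unique mutual best reply is (P5, Z), giving (14, 10).
Vantage earns 14 sequentially versus 14 at the Nash outcome: unchanged.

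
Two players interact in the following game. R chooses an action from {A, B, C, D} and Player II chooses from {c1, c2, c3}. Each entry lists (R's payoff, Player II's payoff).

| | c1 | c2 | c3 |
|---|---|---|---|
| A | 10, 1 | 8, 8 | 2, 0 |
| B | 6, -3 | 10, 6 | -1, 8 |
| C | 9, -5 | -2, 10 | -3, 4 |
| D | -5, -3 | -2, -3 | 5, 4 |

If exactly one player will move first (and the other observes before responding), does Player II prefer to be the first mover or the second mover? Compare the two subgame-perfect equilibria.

If R leads: Player II's best replies are A→c2, B→c3, C→c2, D→c3; R's induced payoffs 8, -1, -2, 5; outcome (A, c2), payoffs (8, 8).
If Player II leads: R's best replies are c1→A, c2→B, c3→D; Player II's induced payoffs 1, 6, 4; outcome (B, c2), payoffs (10, 6).
Player II gets 6 moving first and 8 moving second, so Player II prefers to move second.

second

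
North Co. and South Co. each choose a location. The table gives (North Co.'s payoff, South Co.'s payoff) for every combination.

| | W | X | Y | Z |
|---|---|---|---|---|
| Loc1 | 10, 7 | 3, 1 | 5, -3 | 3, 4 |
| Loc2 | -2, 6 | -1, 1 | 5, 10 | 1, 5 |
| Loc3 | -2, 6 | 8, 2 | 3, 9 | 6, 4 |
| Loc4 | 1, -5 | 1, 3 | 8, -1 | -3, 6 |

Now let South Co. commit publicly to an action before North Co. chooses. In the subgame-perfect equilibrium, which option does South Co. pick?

Backward induction with South Co. moving first.
- W → North Co. plays Loc1 (best of 10, -2, -2, 1); South Co. gets 7.
- X → North Co. plays Loc3 (best of 3, -1, 8, 1); South Co. gets 2.
- Y → North Co. plays Loc4 (best of 5, 5, 3, 8); South Co. gets -1.
- Z → North Co. plays Loc3 (best of 3, 1, 6, -3); South Co. gets 4.
Maximizing over 7, 2, -1, 4, South Co. chooses W. Subgame-perfect outcome: (Loc1, W) with payoffs (10, 7).

W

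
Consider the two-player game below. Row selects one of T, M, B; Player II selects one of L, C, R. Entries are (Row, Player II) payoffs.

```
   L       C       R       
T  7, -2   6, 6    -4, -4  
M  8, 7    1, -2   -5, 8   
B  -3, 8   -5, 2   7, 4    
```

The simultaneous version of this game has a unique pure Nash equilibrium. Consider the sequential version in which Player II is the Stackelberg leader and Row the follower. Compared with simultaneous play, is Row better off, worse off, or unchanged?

Solve by backward induction (Player II leads).
- L → Row plays M (best of 7, 8, -3); Player II gets 7.
- C → Row plays T (best of 6, 1, -5); Player II gets 6.
- R → Row plays B (best of -4, -5, 7); Player II gets 4.
Maximizing over 7, 6, 4, Player II chooses L. Subgame-perfect outcome: (M, L) with payoffs (8, 7).
Under simultaneous play:
Row's best replies: L→M; C→T; R→B.
Player II's best replies: T→C; M→R; B→L.
Only (T, C) has each player best-responding; Nash payoffs (6, 6).
Row earns 8 sequentially versus 6 at the Nash outcome: better off.

better off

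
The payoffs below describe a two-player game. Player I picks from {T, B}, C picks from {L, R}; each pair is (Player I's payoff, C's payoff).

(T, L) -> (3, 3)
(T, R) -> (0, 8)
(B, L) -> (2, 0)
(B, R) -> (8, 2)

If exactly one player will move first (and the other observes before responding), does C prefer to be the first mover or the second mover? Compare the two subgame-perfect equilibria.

If Player I leads: C's best replies are T→R, B→R; Player I's induced payoffs 0, 8; outcome (B, R), payoffs (8, 2).
If C leads: Player I's best replies are L→T, R→B; C's induced payoffs 3, 2; outcome (T, L), payoffs (3, 3).
C gets 3 moving first and 2 moving second, so C prefers to move first.

first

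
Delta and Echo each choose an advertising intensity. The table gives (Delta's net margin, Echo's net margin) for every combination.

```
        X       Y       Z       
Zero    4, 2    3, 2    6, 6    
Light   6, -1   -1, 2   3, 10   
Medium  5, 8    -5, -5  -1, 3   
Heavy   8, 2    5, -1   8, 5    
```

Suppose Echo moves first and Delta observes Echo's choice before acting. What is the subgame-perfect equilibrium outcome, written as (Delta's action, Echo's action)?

Work backward from Delta's decision.
- X: BR = Heavy, leader payoff 2.
- Y: BR = Heavy, leader payoff -1.
- Z: BR = Heavy, leader payoff 5.
Among 2, -1, 5, the best is 5 at Z. Subgame-perfect outcome: (Heavy, Z) with payoffs (8, 5).

(Heavy, Z)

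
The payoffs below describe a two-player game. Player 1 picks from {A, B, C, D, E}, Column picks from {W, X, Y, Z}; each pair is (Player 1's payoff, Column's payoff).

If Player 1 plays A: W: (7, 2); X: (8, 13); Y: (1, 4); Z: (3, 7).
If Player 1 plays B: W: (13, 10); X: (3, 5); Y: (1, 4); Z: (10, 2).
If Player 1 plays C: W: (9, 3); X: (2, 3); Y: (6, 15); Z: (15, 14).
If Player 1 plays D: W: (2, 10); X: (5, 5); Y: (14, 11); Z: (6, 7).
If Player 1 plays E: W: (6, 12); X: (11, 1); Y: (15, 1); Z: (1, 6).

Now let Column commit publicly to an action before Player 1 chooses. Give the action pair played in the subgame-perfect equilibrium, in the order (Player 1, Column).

(C, Z)

Solve by backward induction (Column leads).
- W: BR = B, leader payoff 10.
- X: BR = E, leader payoff 1.
- Y: BR = E, leader payoff 1.
- Z: BR = C, leader payoff 14.
Maximizing over 10, 1, 1, 14, Column chooses Z. Subgame-perfect outcome: (C, Z) with payoffs (15, 14).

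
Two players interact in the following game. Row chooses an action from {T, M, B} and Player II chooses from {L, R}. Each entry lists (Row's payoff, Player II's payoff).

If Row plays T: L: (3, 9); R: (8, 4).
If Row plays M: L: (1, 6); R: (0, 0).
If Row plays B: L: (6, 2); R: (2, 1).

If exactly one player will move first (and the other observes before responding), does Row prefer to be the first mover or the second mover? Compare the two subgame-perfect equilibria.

If Row leads: Player II's best replies are T→L, M→L, B→L; Row's induced payoffs 3, 1, 6; outcome (B, L), payoffs (6, 2).
If Player II leads: Row's best replies are L→B, R→T; Player II's induced payoffs 2, 4; outcome (T, R), payoffs (8, 4).
Row gets 6 moving first and 8 moving second, so Row prefers to move second.

second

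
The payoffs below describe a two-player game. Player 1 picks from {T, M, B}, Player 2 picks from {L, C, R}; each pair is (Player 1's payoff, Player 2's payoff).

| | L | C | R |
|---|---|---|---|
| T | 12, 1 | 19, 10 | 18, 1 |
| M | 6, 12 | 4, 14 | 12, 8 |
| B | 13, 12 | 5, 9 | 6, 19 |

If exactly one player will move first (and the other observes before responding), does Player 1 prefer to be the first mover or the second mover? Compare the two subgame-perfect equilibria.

first

If Player 1 leads: Player 2's best replies are T→C, M→C, B→R; Player 1's induced payoffs 19, 4, 6; outcome (T, C), payoffs (19, 10).
If Player 2 leads: Player 1's best replies are L→B, C→T, R→T; Player 2's induced payoffs 12, 10, 1; outcome (B, L), payoffs (13, 12).
Player 1 gets 19 moving first and 13 moving second, so Player 1 prefers to move first.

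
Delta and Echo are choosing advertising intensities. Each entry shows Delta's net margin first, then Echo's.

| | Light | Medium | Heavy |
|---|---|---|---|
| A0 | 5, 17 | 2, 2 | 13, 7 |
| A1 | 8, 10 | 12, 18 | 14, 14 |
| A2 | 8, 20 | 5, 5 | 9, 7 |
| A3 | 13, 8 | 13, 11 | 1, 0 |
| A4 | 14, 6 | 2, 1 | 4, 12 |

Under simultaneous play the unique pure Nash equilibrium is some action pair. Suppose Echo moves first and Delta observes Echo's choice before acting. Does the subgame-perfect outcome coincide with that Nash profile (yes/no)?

Delta best-responds to each possible Echo move:
- Light → Delta plays A4 (best of 5, 8, 8, 13, 14); Echo gets 6.
- Medium → Delta plays A3 (best of 2, 12, 5, 13, 2); Echo gets 11.
- Heavy → Delta plays A1 (best of 13, 14, 9, 1, 4); Echo gets 14.
Echo's induced payoffs are 6, 11, 14, so Echo commits to Heavy. Subgame-perfect outcome: (A1, Heavy) with payoffs (14, 14).
Now find the simultaneous Nash equilibrium.
Delta's best replies: Light→A4; Medium→A3; Heavy→A1.
Echo's best replies: A0→Light; A1→Medium; A2→Light; A3→Medium; A4→Heavy.
Only (A3, Medium) has each player best-responding; Nash payoffs (13, 11).
Sequential outcome (A1, Heavy) differs from the Nash profile (A3, Medium).

no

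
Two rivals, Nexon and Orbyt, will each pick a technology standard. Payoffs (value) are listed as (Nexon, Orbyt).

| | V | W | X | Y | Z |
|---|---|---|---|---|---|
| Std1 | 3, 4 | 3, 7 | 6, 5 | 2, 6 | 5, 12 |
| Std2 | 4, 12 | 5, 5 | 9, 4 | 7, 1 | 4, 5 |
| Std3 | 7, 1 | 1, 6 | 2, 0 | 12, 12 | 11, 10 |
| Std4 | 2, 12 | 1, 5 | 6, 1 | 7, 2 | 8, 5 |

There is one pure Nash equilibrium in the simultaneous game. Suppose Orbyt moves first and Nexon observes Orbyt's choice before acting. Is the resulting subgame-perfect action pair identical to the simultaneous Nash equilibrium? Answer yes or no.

yes

Work backward from Nexon's decision.
- V: BR = Std3, leader payoff 1.
- W: BR = Std2, leader payoff 5.
- X: BR = Std2, leader payoff 4.
- Y: BR = Std3, leader payoff 12.
- Z: BR = Std3, leader payoff 10.
Among 1, 5, 4, 12, 10, the best is 12 at Y. Subgame-perfect outcome: (Std3, Y) with payoffs (12, 12).
Now find the simultaneous Nash equilibrium.
Nexon's best replies: V→Std3; W→Std2; X→Std2; Y→Std3; Z→Std3.
Orbyt's best replies: Std1→Z; Std2→V; Std3→Y; Std4→V.
Only (Std3, Y) has each player best-responding; Nash payoffs (12, 12).
Sequential outcome (Std3, Y) coincides with the Nash profile (Std3, Y).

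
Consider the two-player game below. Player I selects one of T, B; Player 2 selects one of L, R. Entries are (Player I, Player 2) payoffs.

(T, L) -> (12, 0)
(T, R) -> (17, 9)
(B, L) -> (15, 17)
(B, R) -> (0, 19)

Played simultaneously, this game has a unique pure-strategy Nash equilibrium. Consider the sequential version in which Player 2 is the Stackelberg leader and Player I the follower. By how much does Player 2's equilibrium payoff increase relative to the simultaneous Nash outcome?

Work backward from Player I's decision.
- L → Player I plays B (best of 12, 15); Player 2 gets 17.
- R → Player I plays T (best of 17, 0); Player 2 gets 9.
Among 17, 9, the best is 17 at L. Subgame-perfect outcome: (B, L) with payoffs (15, 17).
Now find the simultaneous Nash equilibrium.
Player I's best replies: L→B; R→T.
Player 2's best replies: T→R; B→R.
The unique mutual best reply is (T, R), giving (17, 9).
Player 2's commitment gain: 17 − 9 = 8.

8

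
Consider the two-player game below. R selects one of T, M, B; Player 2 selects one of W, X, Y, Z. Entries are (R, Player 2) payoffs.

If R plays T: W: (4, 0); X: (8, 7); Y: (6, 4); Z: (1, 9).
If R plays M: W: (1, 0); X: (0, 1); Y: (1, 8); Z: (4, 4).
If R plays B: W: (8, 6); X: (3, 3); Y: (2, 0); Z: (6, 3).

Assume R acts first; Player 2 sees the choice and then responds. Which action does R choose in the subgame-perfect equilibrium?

B

Backward induction with R moving first.
- T: BR = Z, leader payoff 1.
- M: BR = Y, leader payoff 1.
- B: BR = W, leader payoff 8.
Among 1, 1, 8, the best is 8 at B. Subgame-perfect outcome: (B, W) with payoffs (8, 6).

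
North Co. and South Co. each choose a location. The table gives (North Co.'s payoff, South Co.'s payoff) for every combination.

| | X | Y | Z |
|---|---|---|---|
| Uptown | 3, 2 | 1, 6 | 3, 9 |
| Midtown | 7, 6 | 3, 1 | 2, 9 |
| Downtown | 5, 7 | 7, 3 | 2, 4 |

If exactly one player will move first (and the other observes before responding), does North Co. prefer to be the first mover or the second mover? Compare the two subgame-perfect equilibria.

first

If North Co. leads: South Co.'s best replies are Uptown→Z, Midtown→Z, Downtown→X; North Co.'s induced payoffs 3, 2, 5; outcome (Downtown, X), payoffs (5, 7).
If South Co. leads: North Co.'s best replies are X→Midtown, Y→Downtown, Z→Uptown; South Co.'s induced payoffs 6, 3, 9; outcome (Uptown, Z), payoffs (3, 9).
North Co. gets 5 moving first and 3 moving second, so North Co. prefers to move first.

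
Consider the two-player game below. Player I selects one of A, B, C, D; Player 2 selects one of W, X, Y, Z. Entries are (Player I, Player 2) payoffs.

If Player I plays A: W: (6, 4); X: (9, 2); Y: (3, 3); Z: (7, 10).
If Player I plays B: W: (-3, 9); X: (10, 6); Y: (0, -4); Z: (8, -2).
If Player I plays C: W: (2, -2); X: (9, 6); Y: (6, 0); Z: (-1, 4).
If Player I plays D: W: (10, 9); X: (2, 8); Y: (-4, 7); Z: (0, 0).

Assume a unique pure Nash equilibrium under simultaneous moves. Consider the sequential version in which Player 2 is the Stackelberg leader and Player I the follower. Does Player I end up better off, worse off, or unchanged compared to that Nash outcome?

Work backward from Player I's decision.
- W: Player I compares 6, -3, 2, 10 and picks D; Player 2 would get 9.
- X: Player I compares 9, 10, 9, 2 and picks B; Player 2 would get 6.
- Y: Player I compares 3, 0, 6, -4 and picks C; Player 2 would get 0.
- Z: Player I compares 7, 8, -1, 0 and picks B; Player 2 would get -2.
Among 9, 6, 0, -2, the best is 9 at W. Subgame-perfect outcome: (D, W) with payoffs (10, 9).
For the simultaneous game, intersect best replies.
Player I's best replies: W→D; X→B; Y→C; Z→B.
Player 2's best replies: A→Z; B→W; C→X; D→W.
The unique mutual best reply is (D, W), giving (10, 9).
Player I earns 10 sequentially versus 10 at the Nash outcome: unchanged.

unchanged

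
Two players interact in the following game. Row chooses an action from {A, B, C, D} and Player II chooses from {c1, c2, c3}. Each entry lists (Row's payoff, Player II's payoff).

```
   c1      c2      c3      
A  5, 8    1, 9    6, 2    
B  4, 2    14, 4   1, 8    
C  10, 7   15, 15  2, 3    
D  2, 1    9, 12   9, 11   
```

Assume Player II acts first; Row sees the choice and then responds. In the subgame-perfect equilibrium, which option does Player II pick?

Work backward from Row's decision.
- c1: Row compares 5, 4, 10, 2 and picks C; Player II would get 7.
- c2: Row compares 1, 14, 15, 9 and picks C; Player II would get 15.
- c3: Row compares 6, 1, 2, 9 and picks D; Player II would get 11.
Among 7, 15, 11, the best is 15 at c2. Subgame-perfect outcome: (C, c2) with payoffs (15, 15).

c2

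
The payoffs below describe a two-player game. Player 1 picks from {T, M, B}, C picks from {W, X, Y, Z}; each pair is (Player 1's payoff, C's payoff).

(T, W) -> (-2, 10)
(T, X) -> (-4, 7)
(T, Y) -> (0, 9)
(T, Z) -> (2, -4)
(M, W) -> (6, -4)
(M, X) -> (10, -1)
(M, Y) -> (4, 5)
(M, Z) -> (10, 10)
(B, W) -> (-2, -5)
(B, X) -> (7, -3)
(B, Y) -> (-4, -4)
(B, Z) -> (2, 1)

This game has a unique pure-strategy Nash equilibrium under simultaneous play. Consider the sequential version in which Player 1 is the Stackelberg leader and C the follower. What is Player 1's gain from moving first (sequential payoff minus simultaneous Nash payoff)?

0

Work backward from C's decision.
- T → C plays W (best of 10, 7, 9, -4); Player 1 gets -2.
- M → C plays Z (best of -4, -1, 5, 10); Player 1 gets 10.
- B → C plays Z (best of -5, -3, -4, 1); Player 1 gets 2.
Maximizing over -2, 10, 2, Player 1 chooses M. Subgame-perfect outcome: (M, Z) with payoffs (10, 10).
For the simultaneous game, intersect best replies.
Player 1's best replies: W→M; X→M; Y→M; Z→M.
C's best replies: T→W; M→Z; B→Z.
Only (M, Z) has each player best-responding; Nash payoffs (10, 10).
Player 1's commitment gain: 10 − 10 = 0.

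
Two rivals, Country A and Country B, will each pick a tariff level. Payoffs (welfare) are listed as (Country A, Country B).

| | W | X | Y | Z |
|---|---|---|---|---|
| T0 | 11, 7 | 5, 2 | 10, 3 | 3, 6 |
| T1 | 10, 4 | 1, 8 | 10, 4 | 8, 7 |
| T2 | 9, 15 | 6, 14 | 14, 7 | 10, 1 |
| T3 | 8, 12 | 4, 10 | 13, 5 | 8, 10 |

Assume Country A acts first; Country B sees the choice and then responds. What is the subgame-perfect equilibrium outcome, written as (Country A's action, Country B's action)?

(T0, W)

Country B best-responds to each possible Country A move:
- T0: Country B compares 7, 2, 3, 6 and picks W; Country A would get 11.
- T1: Country B compares 4, 8, 4, 7 and picks X; Country A would get 1.
- T2: Country B compares 15, 14, 7, 1 and picks W; Country A would get 9.
- T3: Country B compares 12, 10, 5, 10 and picks W; Country A would get 8.
Country A's induced payoffs are 11, 1, 9, 8, so Country A commits to T0. Subgame-perfect outcome: (T0, W) with payoffs (11, 7).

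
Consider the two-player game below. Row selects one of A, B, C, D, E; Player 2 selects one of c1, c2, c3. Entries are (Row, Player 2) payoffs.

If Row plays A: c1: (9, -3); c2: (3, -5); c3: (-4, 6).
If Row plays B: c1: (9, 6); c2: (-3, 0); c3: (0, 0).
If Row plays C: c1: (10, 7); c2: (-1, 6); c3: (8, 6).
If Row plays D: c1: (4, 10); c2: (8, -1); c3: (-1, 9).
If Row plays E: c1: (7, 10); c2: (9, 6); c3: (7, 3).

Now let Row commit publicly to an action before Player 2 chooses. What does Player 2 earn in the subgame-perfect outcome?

7

Work backward from Player 2's decision.
- A: Player 2 compares -3, -5, 6 and picks c3; Row would get -4.
- B: Player 2 compares 6, 0, 0 and picks c1; Row would get 9.
- C: Player 2 compares 7, 6, 6 and picks c1; Row would get 10.
- D: Player 2 compares 10, -1, 9 and picks c1; Row would get 4.
- E: Player 2 compares 10, 6, 3 and picks c1; Row would get 7.
Row's induced payoffs are -4, 9, 10, 4, 7, so Row commits to C. Subgame-perfect outcome: (C, c1) with payoffs (10, 7).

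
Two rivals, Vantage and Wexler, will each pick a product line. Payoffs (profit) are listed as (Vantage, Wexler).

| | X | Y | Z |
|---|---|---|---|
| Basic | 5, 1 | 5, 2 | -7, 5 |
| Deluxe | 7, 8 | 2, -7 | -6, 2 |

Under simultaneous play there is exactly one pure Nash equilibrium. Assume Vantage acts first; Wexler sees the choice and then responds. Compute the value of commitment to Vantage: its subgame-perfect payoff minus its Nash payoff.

Backward induction with Vantage moving first.
- Basic → Wexler plays Z (best of 1, 2, 5); Vantage gets -7.
- Deluxe → Wexler plays X (best of 8, -7, 2); Vantage gets 7.
Maximizing over -7, 7, Vantage chooses Deluxe. Subgame-perfect outcome: (Deluxe, X) with payoffs (7, 8).
For the simultaneous game, intersect best replies.
Vantage's best replies: X→Deluxe; Y→Basic; Z→Deluxe.
Wexler's best replies: Basic→Z; Deluxe→X.
The unique mutual best reply is (Deluxe, X), giving (7, 8).
Vantage's commitment gain: 7 − 7 = 0.

0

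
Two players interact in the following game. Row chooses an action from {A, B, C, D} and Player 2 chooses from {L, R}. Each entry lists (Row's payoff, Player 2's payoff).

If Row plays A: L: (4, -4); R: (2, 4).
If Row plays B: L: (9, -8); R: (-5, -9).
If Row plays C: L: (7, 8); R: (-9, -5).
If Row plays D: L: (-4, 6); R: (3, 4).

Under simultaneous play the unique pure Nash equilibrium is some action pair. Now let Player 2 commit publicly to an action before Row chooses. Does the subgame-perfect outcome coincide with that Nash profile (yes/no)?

Row best-responds to each possible Player 2 move:
- L: BR = B, leader payoff -8.
- R: BR = D, leader payoff 4.
Player 2's induced payoffs are -8, 4, so Player 2 commits to R. Subgame-perfect outcome: (D, R) with payoffs (3, 4).
Now find the simultaneous Nash equilibrium.
Row's best replies: L→B; R→D.
Player 2's best replies: A→R; B→L; C→L; D→L.
The unique mutual best reply is (B, L), giving (9, -8).
Sequential outcome (D, R) differs from the Nash profile (B, L).

no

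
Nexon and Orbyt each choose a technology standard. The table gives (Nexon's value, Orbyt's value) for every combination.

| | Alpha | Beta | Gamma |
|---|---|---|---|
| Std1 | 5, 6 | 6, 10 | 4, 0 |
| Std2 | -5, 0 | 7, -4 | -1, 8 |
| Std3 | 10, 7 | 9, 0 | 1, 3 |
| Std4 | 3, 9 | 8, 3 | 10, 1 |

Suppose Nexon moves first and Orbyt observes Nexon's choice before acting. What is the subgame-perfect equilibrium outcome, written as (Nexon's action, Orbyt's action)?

Orbyt best-responds to each possible Nexon move:
- Std1: BR = Beta, leader payoff 6.
- Std2: BR = Gamma, leader payoff -1.
- Std3: BR = Alpha, leader payoff 10.
- Std4: BR = Alpha, leader payoff 3.
Among 6, -1, 10, 3, the best is 10 at Std3. Subgame-perfect outcome: (Std3, Alpha) with payoffs (10, 7).

(Std3, Alpha)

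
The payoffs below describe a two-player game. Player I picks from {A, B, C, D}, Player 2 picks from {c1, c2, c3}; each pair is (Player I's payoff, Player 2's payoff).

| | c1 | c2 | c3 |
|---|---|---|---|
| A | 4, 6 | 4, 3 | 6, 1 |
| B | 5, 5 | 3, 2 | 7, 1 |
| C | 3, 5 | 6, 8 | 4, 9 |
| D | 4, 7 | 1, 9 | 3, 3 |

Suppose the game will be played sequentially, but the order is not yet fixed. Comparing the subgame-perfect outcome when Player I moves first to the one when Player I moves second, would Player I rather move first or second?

second

If Player I leads: Player 2's best replies are A→c1, B→c1, C→c3, D→c2; Player I's induced payoffs 4, 5, 4, 1; outcome (B, c1), payoffs (5, 5).
If Player 2 leads: Player I's best replies are c1→B, c2→C, c3→B; Player 2's induced payoffs 5, 8, 1; outcome (C, c2), payoffs (6, 8).
Player I gets 5 moving first and 6 moving second, so Player I prefers to move second.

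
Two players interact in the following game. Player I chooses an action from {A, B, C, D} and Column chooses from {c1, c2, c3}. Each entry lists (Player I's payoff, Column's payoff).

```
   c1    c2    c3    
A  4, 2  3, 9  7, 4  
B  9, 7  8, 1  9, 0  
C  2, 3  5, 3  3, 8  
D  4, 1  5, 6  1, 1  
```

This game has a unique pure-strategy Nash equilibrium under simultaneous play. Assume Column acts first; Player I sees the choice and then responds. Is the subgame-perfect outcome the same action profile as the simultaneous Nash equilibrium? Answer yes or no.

yes

Solve by backward induction (Column leads).
- c1: BR = B, leader payoff 7.
- c2: BR = B, leader payoff 1.
- c3: BR = B, leader payoff 0.
Among 7, 1, 0, the best is 7 at c1. Subgame-perfect outcome: (B, c1) with payoffs (9, 7).
Now find the simultaneous Nash equilibrium.
Player I's best replies: c1→B; c2→B; c3→B.
Column's best replies: A→c2; B→c1; C→c3; D→c2.
The unique mutual best reply is (B, c1), giving (9, 7).
Sequential outcome (B, c1) coincides with the Nash profile (B, c1).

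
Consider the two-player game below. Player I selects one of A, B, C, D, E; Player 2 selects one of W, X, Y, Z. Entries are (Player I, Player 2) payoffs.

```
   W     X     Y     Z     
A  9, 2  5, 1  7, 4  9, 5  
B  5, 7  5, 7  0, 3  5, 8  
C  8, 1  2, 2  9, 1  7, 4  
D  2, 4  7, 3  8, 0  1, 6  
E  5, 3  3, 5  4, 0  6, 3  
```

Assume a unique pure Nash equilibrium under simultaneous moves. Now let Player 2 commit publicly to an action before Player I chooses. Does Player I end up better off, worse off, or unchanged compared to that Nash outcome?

Backward induction with Player 2 moving first.
- W → Player I plays A (best of 9, 5, 8, 2, 5); Player 2 gets 2.
- X → Player I plays D (best of 5, 5, 2, 7, 3); Player 2 gets 3.
- Y → Player I plays C (best of 7, 0, 9, 8, 4); Player 2 gets 1.
- Z → Player I plays A (best of 9, 5, 7, 1, 6); Player 2 gets 5.
Maximizing over 2, 3, 1, 5, Player 2 chooses Z. Subgame-perfect outcome: (A, Z) with payoffs (9, 5).
Under simultaneous play:
Player I's best replies: W→A; X→D; Y→C; Z→A.
Player 2's best replies: A→Z; B→Z; C→Z; D→Z; E→X.
Only (A, Z) has each player best-responding; Nash payoffs (9, 5).
Player I earns 9 sequentially versus 9 at the Nash outcome: unchanged.

unchanged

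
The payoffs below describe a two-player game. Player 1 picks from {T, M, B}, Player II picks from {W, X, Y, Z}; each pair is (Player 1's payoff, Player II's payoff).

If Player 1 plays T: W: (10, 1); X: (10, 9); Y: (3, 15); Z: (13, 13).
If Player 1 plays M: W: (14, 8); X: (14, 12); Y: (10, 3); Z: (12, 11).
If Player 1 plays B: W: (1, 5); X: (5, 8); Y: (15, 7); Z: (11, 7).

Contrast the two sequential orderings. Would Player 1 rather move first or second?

If Player 1 leads: Player II's best replies are T→Y, M→X, B→X; Player 1's induced payoffs 3, 14, 5; outcome (M, X), payoffs (14, 12).
If Player II leads: Player 1's best replies are W→M, X→M, Y→B, Z→T; Player II's induced payoffs 8, 12, 7, 13; outcome (T, Z), payoffs (13, 13).
Player 1 gets 14 moving first and 13 moving second, so Player 1 prefers to move first.

first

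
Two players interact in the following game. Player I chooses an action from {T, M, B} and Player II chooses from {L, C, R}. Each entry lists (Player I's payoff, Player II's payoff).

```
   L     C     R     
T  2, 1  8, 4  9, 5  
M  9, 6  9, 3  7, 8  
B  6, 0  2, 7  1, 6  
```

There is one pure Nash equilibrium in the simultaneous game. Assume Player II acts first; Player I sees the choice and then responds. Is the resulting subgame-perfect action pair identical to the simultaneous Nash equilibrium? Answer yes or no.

no

Player I best-responds to each possible Player II move:
- L → Player I plays M (best of 2, 9, 6); Player II gets 6.
- C → Player I plays M (best of 8, 9, 2); Player II gets 3.
- R → Player I plays T (best of 9, 7, 1); Player II gets 5.
Player II's induced payoffs are 6, 3, 5, so Player II commits to L. Subgame-perfect outcome: (M, L) with payoffs (9, 6).
Now find the simultaneous Nash equilibrium.
Player I's best replies: L→M; C→M; R→T.
Player II's best replies: T→R; M→R; B→C.
The unique mutual best reply is (T, R), giving (9, 5).
Sequential outcome (M, L) differs from the Nash profile (T, R).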